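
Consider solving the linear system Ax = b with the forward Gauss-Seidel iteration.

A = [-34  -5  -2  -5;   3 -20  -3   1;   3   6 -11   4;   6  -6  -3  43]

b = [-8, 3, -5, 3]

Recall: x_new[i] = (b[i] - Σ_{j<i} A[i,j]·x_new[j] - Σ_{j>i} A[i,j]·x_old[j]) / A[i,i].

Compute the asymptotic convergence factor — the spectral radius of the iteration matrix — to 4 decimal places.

0.1562

Let D = diag(-34, -20, -11, 43); L, U the strict triangles.
GS T = -(D+L)⁻¹U: row 0 first, T[0,1] = -(-5)/(-34) = -0.1471; later rows by forward substitution.
  T[0,:] = [+0.0000, -0.1471, -0.0588, -0.1471]
  T[1,:] = [+0.0000, -0.0221, -0.1588, +0.0279]
  T[2,:] = [+0.0000, -0.0521, -0.1027, +0.3388]
  T[3,:] = [+0.0000, +0.0138, -0.0211, +0.0481]
eigenvalue magnitudes: 0.1562, 0.0847, 0.0847, 0.0000.
ρ = 0.1562; 0.1562 < 1, so it converges for any x₀.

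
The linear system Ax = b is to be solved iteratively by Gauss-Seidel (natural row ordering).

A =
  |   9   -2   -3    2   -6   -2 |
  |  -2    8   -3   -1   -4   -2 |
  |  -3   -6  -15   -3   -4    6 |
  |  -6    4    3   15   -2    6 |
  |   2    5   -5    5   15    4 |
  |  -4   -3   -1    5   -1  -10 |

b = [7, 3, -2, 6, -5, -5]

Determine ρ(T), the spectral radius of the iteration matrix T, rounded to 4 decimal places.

0.8401

A = D + L + U where D = diag(9, 8, -15, 15, 15, -10).
GS T = -(D+L)⁻¹U: row 0 first, T[0,3] = -(2)/(9) = -0.2222; later rows by forward substitution.
  T[0,:] = [+0.0000, +0.2222, +0.3333, -0.2222, +0.6667, +0.2222]
  T[1,:] = [+0.0000, +0.0556, +0.4583, +0.0694, +0.6667, +0.3056]
  T[2,:] = [+0.0000, -0.0667, -0.2500, -0.1833, -0.6667, +0.2333]
  T[3,:] = [+0.0000, +0.0874, +0.0611, -0.0707, +0.3556, -0.4393]
  T[4,:] = [+0.0000, -0.0995, -0.3009, -0.0310, -0.6519, -0.1740]
  T[5,:] = [+0.0000, -0.0452, -0.1852, +0.0541, -0.1570, -0.4061]
|roots of det(T-λI)|: 0.8401, 0.2205, 0.2205, 0.0912, 0.0636, 0.0000.
ρ = 0.8401; 0.8401 < 1: convergent.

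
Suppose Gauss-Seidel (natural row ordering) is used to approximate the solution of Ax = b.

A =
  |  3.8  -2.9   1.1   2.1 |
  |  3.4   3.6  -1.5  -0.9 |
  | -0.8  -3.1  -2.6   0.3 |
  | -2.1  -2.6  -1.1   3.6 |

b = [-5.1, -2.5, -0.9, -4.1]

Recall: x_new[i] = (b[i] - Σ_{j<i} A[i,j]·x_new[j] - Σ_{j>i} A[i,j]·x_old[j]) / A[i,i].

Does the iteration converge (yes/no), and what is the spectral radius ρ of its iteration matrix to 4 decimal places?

Diagonal D = diag(3.8, 3.6, -2.6, 3.6); L, U strict lower/upper.
GS T = -(D+L)⁻¹U: row 0 first, T[0,3] = -(2.1)/(3.8) = -0.5526; later rows by forward substitution.
  T[0,:] = [+0.0000, +0.7632, -0.2895, -0.5526]
  T[1,:] = [+0.0000, -0.7208, +0.6901, +0.7719]
  T[2,:] = [+0.0000, +0.6246, -0.7337, -0.6350]
  T[3,:] = [+0.0000, +0.1155, +0.1053, +0.0411]
|λ(T)| sorted: 1.3909, 0.1358, 0.1133, 0.0000.
spectral radius ρ = 1.3909; 1.3909 > 1 ⇒ diverges.

no, ρ = 1.3909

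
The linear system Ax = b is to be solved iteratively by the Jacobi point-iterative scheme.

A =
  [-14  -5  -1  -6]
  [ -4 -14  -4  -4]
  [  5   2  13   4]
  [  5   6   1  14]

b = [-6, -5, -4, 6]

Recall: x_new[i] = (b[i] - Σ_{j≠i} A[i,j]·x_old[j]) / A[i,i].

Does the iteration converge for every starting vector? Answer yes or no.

yes

Diagonal D = diag(-14, -14, 13, 14); L, U strict lower/upper.
Jacobi: T = -D⁻¹(L+U), T[2,3] = -(4)/(13) = -0.3077; T[2,2] = 0.
  T[0,:] = [+0.0000 -0.3571 -0.0714 -0.4286]
  T[1,:] = [-0.2857 +0.0000 -0.2857 -0.2857]
  T[2,:] = [-0.3846 -0.1538 +0.0000 -0.3077]
  T[3,:] = [-0.3571 -0.4286 -0.0714 +0.0000]
|eigenvalues of T|: 0.8556, 0.4011, 0.2806, 0.2806.
ρ(T) = max|λ| = 0.8556; 0.8556 < 1: convergent.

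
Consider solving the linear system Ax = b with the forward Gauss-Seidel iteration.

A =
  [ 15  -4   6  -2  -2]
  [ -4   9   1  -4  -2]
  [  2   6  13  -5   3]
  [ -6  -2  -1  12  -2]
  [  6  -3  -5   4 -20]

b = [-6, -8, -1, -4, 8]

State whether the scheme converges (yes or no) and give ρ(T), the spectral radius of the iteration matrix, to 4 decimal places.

yes, ρ = 0.6153

Write A = D+L+U with D = diag(15, 9, 13, 12, -20).
GS T = -(D+L)⁻¹U: row 0 first, T[0,1] = -(-4)/(15) = +0.2667; later rows by forward substitution.
  T[0,:] = [+0.0000, +0.2667, -0.4000, +0.1333, +0.1333]
  T[1,:] = [+0.0000, +0.1185, -0.2889, +0.5037, +0.2815]
  T[2,:] = [+0.0000, -0.0957, +0.1949, +0.1316, -0.3812]
  T[3,:] = [+0.0000, +0.1451, -0.2319, +0.1616, +0.2485]
  T[4,:] = [+0.0000, +0.1152, -0.1718, -0.0361, +0.1428]
|eigenvalues of T|: 0.6153, 0.1592, 0.0962, 0.0605, 0.0000.
spectral radius ρ = 0.6153; 0.6153 < 1, so it converges for any x₀.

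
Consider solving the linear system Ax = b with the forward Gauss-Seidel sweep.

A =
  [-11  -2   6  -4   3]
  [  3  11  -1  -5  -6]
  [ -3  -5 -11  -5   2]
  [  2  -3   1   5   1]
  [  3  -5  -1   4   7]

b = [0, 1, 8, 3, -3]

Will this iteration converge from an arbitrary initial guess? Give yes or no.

Diagonal D = diag(-11, 11, -11, 5, 7); L, U strict lower/upper.
Gauss-Seidel: T = -(D+L)⁻¹U, row 0 first, T[0,4] = -(3)/(-11) = +0.2727; later rows by forward substitution.
  T[0,:] = [+0.0000 -0.1818 +0.5455 -0.3636 +0.2727]
  T[1,:] = [+0.0000 +0.0496 -0.0579 +0.5537 +0.4711]
  T[2,:] = [+0.0000 +0.0270 -0.1225 -0.6071 -0.1067]
  T[3,:] = [+0.0000 +0.0971 -0.2284 +0.5991 -0.0051]
  T[4,:] = [+0.0000 +0.0617 -0.1621 +0.1223 +0.2073]
|eigenvalues of T|: 0.8438, 0.3541, 0.2346, 0.0092, 0.0000.
ρ(T) = max|λ| = 0.8438; 0.8438 < 1: convergent.

yes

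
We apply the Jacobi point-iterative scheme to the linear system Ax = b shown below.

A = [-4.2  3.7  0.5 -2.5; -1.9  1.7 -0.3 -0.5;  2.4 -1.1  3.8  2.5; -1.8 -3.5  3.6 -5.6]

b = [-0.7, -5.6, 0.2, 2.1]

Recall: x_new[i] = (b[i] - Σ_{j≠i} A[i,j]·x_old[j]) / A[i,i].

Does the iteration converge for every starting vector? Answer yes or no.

Write A = D+L+U with D = diag(-4.2, 1.7, 3.8, -5.6).
Jacobi T = -D⁻¹(L+U): T[0,2] = -(0.5)/(-4.2) = +0.1190; T[0,0] = 0.
  T[0,:] = [+0.0000  +0.8810  +0.1190  -0.5952]
  T[1,:] = [+1.1176  +0.0000  +0.1765  +0.2941]
  T[2,:] = [-0.6316  +0.2895  +0.0000  -0.6579]
  T[3,:] = [-0.3214  -0.6250  +0.6429  +0.0000]
moduli |λ_i(T)| = 1.1366, 0.6717, 0.6717, 0.4031.
ρ(T) = max|λ| = 1.1366; 1.1366 > 1: divergent.

no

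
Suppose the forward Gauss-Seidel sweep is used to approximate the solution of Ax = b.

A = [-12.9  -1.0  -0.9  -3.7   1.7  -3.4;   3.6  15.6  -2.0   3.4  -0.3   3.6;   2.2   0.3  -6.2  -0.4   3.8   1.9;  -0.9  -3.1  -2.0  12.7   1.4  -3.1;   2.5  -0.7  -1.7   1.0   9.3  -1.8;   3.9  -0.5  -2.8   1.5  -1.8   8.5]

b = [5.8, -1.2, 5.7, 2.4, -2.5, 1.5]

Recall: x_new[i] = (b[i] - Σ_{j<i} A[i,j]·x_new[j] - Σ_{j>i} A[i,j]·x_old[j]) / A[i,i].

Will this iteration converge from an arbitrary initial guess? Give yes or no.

yes

Split A = D + L + U, D = diag(-12.9, 15.6, -6.2, 12.7, 9.3, 8.5).
T_GS = -(D+L)⁻¹U: row 0 first, T[0,5] = -(-3.4)/(-12.9) = -0.2636; later rows by forward substitution.
  T[0,:] = [+0.0000 -0.0775 -0.0698 -0.2868 +0.1318 -0.2636]
  T[1,:] = [+0.0000 +0.0179 +0.1443 -0.1518 -0.0112 -0.1699]
  T[2,:] = [+0.0000 -0.0266 -0.0178 -0.1736 +0.6591 +0.2047]
  T[3,:] = [+0.0000 -0.0053 +0.0275 -0.0847 +0.0002 +0.2162]
  T[4,:] = [+0.0000 +0.0179 +0.0234 +0.0430 +0.0842 +0.2658]
  T[5,:] = [+0.0000 +0.0326 +0.0348 +0.0895 +0.1738 +0.1965]
eigenvalue magnitudes: 0.4454, 0.1560, 0.1176, 0.1176, 0.0065, 0.0000.
spectral radius ρ = 0.4454; 0.4454 < 1: convergent.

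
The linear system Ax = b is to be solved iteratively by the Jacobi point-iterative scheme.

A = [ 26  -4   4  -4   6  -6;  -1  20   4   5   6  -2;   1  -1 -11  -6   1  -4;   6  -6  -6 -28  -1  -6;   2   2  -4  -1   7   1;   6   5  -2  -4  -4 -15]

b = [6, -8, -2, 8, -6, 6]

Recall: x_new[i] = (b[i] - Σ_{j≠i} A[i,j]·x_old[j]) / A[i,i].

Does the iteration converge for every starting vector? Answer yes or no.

A = D + L + U where D = diag(26, 20, -11, -28, 7, -15).
Jacobi: T = -D⁻¹(L+U), T[2,4] = -(1)/(-11) = +0.0909; T[2,2] = 0.
  T[0,:] = [+0.0000  +0.1538  -0.1538  +0.1538  -0.2308  +0.2308]
  T[1,:] = [+0.0500  +0.0000  -0.2000  -0.2500  -0.3000  +0.1000]
  T[2,:] = [+0.0909  -0.0909  +0.0000  -0.5455  +0.0909  -0.3636]
  T[3,:] = [+0.2143  -0.2143  -0.2143  +0.0000  -0.0357  -0.2143]
  T[4,:] = [-0.2857  -0.2857  +0.5714  +0.1429  +0.0000  -0.1429]
  T[5,:] = [+0.4000  +0.3333  -0.1333  -0.2667  -0.2667  +0.0000]
|eigenvalues of T|: 0.8451, 0.5637, 0.3980, 0.3250, 0.2390, 0.1154.
ρ(T) = max|λ| = 0.8451; 0.8451 < 1: convergent.

yes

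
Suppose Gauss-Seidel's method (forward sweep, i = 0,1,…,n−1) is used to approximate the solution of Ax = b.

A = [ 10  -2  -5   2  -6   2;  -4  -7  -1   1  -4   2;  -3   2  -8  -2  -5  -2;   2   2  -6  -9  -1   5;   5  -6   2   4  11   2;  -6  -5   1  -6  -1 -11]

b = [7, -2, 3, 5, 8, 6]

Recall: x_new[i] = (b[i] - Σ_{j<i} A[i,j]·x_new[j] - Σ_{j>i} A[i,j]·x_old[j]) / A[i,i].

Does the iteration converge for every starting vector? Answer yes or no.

no

Diagonal D = diag(10, -7, -8, -9, 11, -11); L, U strict lower/upper.
T_GS = -(D+L)⁻¹U: row 0 first, T[0,4] = -(-6)/(10) = +0.6000; later rows by forward substitution.
  T[0,:] = [+0.0000  +0.2000  +0.5000  -0.2000  +0.6000  -0.2000]
  T[1,:] = [+0.0000  -0.1143  -0.4286  +0.2571  -0.9143  +0.4000]
  T[2,:] = [+0.0000  -0.1036  -0.2946  -0.1107  -1.0786  -0.0750]
  T[3,:] = [+0.0000  +0.0881  +0.2123  +0.0865  +0.5381  +0.6500]
  T[4,:] = [+0.0000  -0.1665  -0.4847  +0.2198  -0.7710  -0.0955]
  T[5,:] = [+0.0000  -0.0995  -0.1764  -0.0850  -0.2332  -0.4254]
|λ(T)| sorted: 1.5431, 0.3038, 0.2409, 0.2409, 0.0029, 0.0000.
spectral radius ρ = 1.5431; 1.5431 > 1 ⇒ diverges.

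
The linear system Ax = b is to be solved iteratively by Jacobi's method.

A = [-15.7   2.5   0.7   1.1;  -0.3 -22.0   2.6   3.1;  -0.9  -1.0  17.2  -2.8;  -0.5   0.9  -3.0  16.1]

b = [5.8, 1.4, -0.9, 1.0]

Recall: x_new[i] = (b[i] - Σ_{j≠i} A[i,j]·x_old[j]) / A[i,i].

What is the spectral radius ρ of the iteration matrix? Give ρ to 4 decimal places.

0.2282

A = D + L + U where D = diag(-15.7, -22, 17.2, 16.1).
Jacobi T = -D⁻¹(L+U): T[1,3] = -(3.1)/(-22) = +0.1409; T[1,1] = 0.
  T[0,:] = [+0.0000  +0.1592  +0.0446  +0.0701]
  T[1,:] = [-0.0136  +0.0000  +0.1182  +0.1409]
  T[2,:] = [+0.0523  +0.0581  +0.0000  +0.1628]
  T[3,:] = [+0.0311  -0.0559  +0.1863  +0.0000]
|roots of det(T-λI)|: 0.2282, 0.1632, 0.0991, 0.0991.
spectral radius ρ = 0.2282; 0.2282 < 1, so it converges for any x₀.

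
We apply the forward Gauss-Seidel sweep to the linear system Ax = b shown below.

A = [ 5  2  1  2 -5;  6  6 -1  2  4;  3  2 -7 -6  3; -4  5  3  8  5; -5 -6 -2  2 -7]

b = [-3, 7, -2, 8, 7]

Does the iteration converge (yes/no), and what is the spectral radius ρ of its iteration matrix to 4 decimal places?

no, ρ = 1.6637

Write A = D+L+U with D = diag(5, 6, -7, 8, -7).
Gauss-Seidel: T = -(D+L)⁻¹U, row 0 first, T[0,3] = -(2)/(5) = -0.4000; later rows by forward substitution.
  T[0,:] = [+0.0000  -0.4000  -0.2000  -0.4000  +1.0000]
  T[1,:] = [+0.0000  +0.4000  +0.3667  +0.0667  -1.6667]
  T[2,:] = [+0.0000  -0.0571  +0.0190  -1.0095  +0.3810]
  T[3,:] = [+0.0000  -0.4286  -0.3363  +0.1369  +0.7738]
  T[4,:] = [+0.0000  -0.1633  -0.2730  +0.5561  +0.8265]
eigenvalue magnitudes: 1.6637, 0.2927, 0.2927, 0.1790, 0.0000.
ρ(T) = max|λ| = 1.6637; 1.6637 > 1: divergent.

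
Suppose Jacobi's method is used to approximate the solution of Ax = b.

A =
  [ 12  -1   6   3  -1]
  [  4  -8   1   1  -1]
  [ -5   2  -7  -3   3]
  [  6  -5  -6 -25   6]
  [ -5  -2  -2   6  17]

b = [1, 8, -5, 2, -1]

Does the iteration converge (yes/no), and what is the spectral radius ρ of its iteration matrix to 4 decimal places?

yes, ρ = 0.8220

Let D = diag(12, -8, -7, -25, 17); L, U the strict triangles.
Jacobi T = -D⁻¹(L+U): T[2,4] = -(3)/(-7) = +0.4286; T[2,2] = 0.
  T[0,:] = [+0.0000  +0.0833  -0.5000  -0.2500  +0.0833]
  T[1,:] = [+0.5000  +0.0000  +0.1250  +0.1250  -0.1250]
  T[2,:] = [-0.7143  +0.2857  +0.0000  -0.4286  +0.4286]
  T[3,:] = [+0.2400  -0.2000  -0.2400  +0.0000  +0.2400]
  T[4,:] = [+0.2941  +0.1176  +0.1176  -0.3529  +0.0000]
|λ(T)| sorted: 0.8220, 0.5925, 0.3327, 0.3327, 0.2246.
ρ = 0.8220; 0.8220 < 1 ⇒ converges.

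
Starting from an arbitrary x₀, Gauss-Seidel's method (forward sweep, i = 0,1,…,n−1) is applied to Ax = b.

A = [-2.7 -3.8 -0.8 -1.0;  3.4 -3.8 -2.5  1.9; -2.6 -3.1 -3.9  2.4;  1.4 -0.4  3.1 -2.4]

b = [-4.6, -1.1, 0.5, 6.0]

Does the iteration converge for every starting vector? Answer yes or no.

no

Diagonal D = diag(-2.7, -3.8, -3.9, -2.4); L, U strict lower/upper.
T_GS = -(D+L)⁻¹U: row 0 first, T[0,2] = -(-0.8)/(-2.7) = -0.2963; later rows by forward substitution.
  T[0,:] = [+0.0000 -1.4074 -0.2963 -0.3704]
  T[1,:] = [+0.0000 -1.2593 -0.9230 +0.1686]
  T[2,:] = [+0.0000 +1.9392 +0.9312 +0.7283]
  T[3,:] = [+0.0000 +1.8937 +1.1838 +0.6965]
|λ(T)| sorted: 1.2314, 0.5195, 0.5195, 0.0000.
ρ = 1.2314; 1.2314 > 1, so it fails to converge.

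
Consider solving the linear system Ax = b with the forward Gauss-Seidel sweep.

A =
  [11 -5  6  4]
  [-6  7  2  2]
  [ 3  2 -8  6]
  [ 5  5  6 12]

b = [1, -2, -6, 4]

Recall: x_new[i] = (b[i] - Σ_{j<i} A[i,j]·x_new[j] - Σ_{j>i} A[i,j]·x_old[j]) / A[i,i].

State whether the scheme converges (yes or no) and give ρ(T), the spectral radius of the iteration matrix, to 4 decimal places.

Write A = D+L+U with D = diag(11, 7, -8, 12).
Gauss-Seidel: T = -(D+L)⁻¹U, row 0 first, T[0,1] = -(-5)/(11) = +0.4545; later rows by forward substitution.
  T[0,:] = [+0.0000  +0.4545  -0.5455  -0.3636]
  T[1,:] = [+0.0000  +0.3896  -0.7532  -0.5974]
  T[2,:] = [+0.0000  +0.2679  -0.3929  +0.4643]
  T[3,:] = [+0.0000  -0.4857  +0.7376  +0.1683]
moduli |λ_i(T)| = 0.8808, 0.6443, 0.0715, 0.0000.
ρ = 0.8808; 0.8808 < 1 ⇒ converges.

yes, ρ = 0.8808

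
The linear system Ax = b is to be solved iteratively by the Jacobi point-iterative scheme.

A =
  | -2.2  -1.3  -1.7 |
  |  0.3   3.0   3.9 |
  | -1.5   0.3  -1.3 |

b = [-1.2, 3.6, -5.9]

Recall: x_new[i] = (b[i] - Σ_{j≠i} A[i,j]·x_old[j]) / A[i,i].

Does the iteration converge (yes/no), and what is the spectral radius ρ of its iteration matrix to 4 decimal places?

A = D + L + U where D = diag(-2.2, 3, -1.3).
Jacobi: T = -D⁻¹(L+U), T[0,2] = -(-1.7)/(-2.2) = -0.7727; T[0,0] = 0.
  T[0,:] = [+0.0000  -0.5909  -0.7727]
  T[1,:] = [-0.1000  +0.0000  -1.3000]
  T[2,:] = [-1.1538  +0.2308  +0.0000]
|eigenvalues of T|: 1.1781, 0.8586, 0.8586.
ρ(T) = max|λ| = 1.1781; 1.1781 > 1 ⇒ diverges.

no, ρ = 1.1781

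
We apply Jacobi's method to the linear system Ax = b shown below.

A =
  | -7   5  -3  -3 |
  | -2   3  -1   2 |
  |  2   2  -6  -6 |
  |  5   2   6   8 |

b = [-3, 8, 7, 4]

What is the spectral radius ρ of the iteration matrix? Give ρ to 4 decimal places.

Split A = D + L + U, D = diag(-7, 3, -6, 8).
Jacobi: T = -D⁻¹(L+U), T[0,1] = -(5)/(-7) = +0.7143; T[0,0] = 0.
  T[0,:] = [+0.0000 +0.7143 -0.4286 -0.4286]
  T[1,:] = [+0.6667 +0.0000 +0.3333 -0.6667]
  T[2,:] = [+0.3333 +0.3333 +0.0000 -1.0000]
  T[3,:] = [-0.6250 -0.2500 -0.7500 +0.0000]
|λ(T)| sorted: 1.3696, 1.0328, 0.5281, 0.1912.
spectral radius ρ = 1.3696; 1.3696 > 1: divergent.

1.3696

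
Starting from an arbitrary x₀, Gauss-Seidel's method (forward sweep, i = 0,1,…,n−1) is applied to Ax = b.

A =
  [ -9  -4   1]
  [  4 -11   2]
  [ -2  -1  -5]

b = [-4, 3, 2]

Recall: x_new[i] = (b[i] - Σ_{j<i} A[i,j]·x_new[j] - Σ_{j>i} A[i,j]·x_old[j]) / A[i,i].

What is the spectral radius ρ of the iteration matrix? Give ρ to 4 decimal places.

0.3444

Diagonal D = diag(-9, -11, -5); L, U strict lower/upper.
GS T = -(D+L)⁻¹U: row 0 first, T[0,1] = -(-4)/(-9) = -0.4444; later rows by forward substitution.
  T[0,:] = [+0.0000, -0.4444, +0.1111]
  T[1,:] = [+0.0000, -0.1616, +0.2222]
  T[2,:] = [+0.0000, +0.2101, -0.0889]
eigenvalue magnitudes: 0.3444, 0.0939, 0.0000.
spectral radius ρ = 0.3444; 0.3444 < 1 ⇒ converges.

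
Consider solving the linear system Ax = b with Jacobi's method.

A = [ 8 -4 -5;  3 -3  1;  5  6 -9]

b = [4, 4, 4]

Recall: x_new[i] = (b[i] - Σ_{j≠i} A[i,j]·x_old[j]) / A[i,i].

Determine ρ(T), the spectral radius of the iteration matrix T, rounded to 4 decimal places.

1.2195

Let D = diag(8, -3, -9); L, U the strict triangles.
Jacobi: T = -D⁻¹(L+U), T[2,0] = -(5)/(-9) = +0.5556; T[2,2] = 0.
  T[0,:] = [+0.0000 +0.5000 +0.6250]
  T[1,:] = [+1.0000 +0.0000 +0.3333]
  T[2,:] = [+0.5556 +0.6667 +0.0000]
eigenvalue magnitudes: 1.2195, 0.6462, 0.6462.
ρ = 1.2195; 1.2195 > 1 ⇒ diverges.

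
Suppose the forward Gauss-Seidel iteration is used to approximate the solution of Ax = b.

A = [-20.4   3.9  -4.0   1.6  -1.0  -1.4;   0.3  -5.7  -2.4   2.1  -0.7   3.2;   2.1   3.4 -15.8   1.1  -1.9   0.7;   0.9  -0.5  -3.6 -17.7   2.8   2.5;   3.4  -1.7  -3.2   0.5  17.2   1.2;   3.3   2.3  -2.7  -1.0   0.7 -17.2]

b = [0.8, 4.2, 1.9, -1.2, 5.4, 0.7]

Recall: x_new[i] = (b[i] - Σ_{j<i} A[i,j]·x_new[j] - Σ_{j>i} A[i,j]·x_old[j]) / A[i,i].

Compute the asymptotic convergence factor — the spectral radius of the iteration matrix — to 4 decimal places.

0.2603

Let D = diag(-20.4, -5.7, -15.8, -17.7, 17.2, -17.2); L, U the strict triangles.
Gauss-Seidel: T = -(D+L)⁻¹U, row 0 first, T[0,4] = -(-1)/(-20.4) = -0.0490; later rows by forward substitution.
  T[0,:] = [+0.0000, +0.1912, -0.1961, +0.0784, -0.0490, -0.0686]
  T[1,:] = [+0.0000, +0.0101, -0.4314, +0.3725, -0.1254, +0.5578]
  T[2,:] = [+0.0000, +0.0276, -0.1189, +0.1602, -0.1538, +0.1552]
  T[3,:] = [+0.0000, +0.0038, +0.0264, -0.0391, +0.1905, +0.0904]
  T[4,:] = [+0.0000, -0.0318, -0.0268, +0.0523, -0.0368, +0.0252]
  T[5,:] = [+0.0000, +0.0322, -0.0793, +0.0441, -0.0146, +0.0328]
|eigenvalues of T|: 0.2603, 0.1323, 0.1323, 0.0727, 0.0358, 0.0000.
ρ = 0.2603; 0.2603 < 1 ⇒ converges.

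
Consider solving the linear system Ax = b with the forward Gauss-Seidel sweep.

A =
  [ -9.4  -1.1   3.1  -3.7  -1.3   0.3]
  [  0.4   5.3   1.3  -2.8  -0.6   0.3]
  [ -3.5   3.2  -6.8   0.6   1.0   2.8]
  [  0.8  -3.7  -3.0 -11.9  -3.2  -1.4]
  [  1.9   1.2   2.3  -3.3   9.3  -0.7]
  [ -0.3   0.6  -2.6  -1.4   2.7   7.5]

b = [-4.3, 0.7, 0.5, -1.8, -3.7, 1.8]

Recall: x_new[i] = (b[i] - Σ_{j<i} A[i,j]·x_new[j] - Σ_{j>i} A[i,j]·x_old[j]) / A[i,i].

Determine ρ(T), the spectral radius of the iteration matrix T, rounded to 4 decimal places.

Write A = D+L+U with D = diag(-9.4, 5.3, -6.8, -11.9, 9.3, 7.5).
T_GS = -(D+L)⁻¹U: row 0 first, T[0,4] = -(-1.3)/(-9.4) = -0.1383; later rows by forward substitution.
  T[0,:] = [+0.0000 -0.1170 +0.3298 -0.3936 -0.1383 +0.0319]
  T[1,:] = [+0.0000 +0.0088 -0.2702 +0.5580 +0.1236 -0.0590]
  T[2,:] = [+0.0000 +0.0644 -0.2969 +0.5534 +0.2764 +0.3676]
  T[3,:] = [+0.0000 -0.0268 +0.1810 -0.3395 -0.3863 -0.1898]
  T[4,:] = [+0.0000 -0.0027 +0.1051 -0.2489 -0.1932 -0.0819]
  T[5,:] = [+0.0000 +0.0129 -0.0722 +0.1577 +0.0778 +0.1275]
|eigenvalues of T|: 0.7204, 0.0715, 0.0715, 0.0650, 0.0086, 0.0000.
spectral radius ρ = 0.7204; 0.7204 < 1: convergent.

0.7204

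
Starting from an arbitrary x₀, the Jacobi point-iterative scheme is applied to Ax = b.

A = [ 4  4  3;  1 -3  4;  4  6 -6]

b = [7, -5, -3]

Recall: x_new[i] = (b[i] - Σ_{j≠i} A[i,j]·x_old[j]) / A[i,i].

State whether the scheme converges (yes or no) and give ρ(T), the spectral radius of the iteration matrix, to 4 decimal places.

Diagonal D = diag(4, -3, -6); L, U strict lower/upper.
T_J = -D⁻¹(L+U): T[1,2] = -(4)/(-3) = +1.3333; T[1,1] = 0.
  T[0,:] = [+0.0000, -1.0000, -0.7500]
  T[1,:] = [+0.3333, +0.0000, +1.3333]
  T[2,:] = [+0.6667, +1.0000, +0.0000]
|eigenvalues of T|: 1.2028, 0.9731, 0.9731.
ρ(T) = max|λ| = 1.2028; 1.2028 > 1 ⇒ diverges.

no, ρ = 1.2028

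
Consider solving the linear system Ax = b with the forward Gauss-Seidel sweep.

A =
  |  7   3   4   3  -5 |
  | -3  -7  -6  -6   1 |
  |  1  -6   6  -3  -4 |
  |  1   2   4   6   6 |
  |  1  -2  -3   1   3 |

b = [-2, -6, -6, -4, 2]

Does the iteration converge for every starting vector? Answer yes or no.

no

Let D = diag(7, -7, 6, 6, 3); L, U the strict triangles.
T_GS = -(D+L)⁻¹U: row 0 first, T[0,1] = -(3)/(7) = -0.4286; later rows by forward substitution.
  T[0,:] = [+0.0000, -0.4286, -0.5714, -0.4286, +0.7143]
  T[1,:] = [+0.0000, +0.1837, -0.6122, -0.6735, -0.1633]
  T[2,:] = [+0.0000, +0.2551, -0.5170, -0.1020, +0.3844]
  T[3,:] = [+0.0000, -0.1599, +0.6440, +0.3639, -1.3209]
  T[4,:] = [+0.0000, +0.5737, -0.9494, -0.5295, +0.4777]
|roots of det(T-λI)|: 1.1745, 0.6180, 0.6180, 0.1365, 0.0000.
ρ(T) = max|λ| = 1.1745; 1.1745 > 1 ⇒ diverges.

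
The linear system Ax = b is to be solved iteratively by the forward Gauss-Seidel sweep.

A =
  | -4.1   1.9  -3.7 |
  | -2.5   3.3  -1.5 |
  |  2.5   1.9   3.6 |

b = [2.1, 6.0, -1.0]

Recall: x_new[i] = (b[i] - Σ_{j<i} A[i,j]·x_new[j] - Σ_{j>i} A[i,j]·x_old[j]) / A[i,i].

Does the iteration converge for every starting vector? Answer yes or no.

yes

Let D = diag(-4.1, 3.3, 3.6); L, U the strict triangles.
Gauss-Seidel: T = -(D+L)⁻¹U, row 0 first, T[0,2] = -(-3.7)/(-4.1) = -0.9024; later rows by forward substitution.
  T[0,:] = [+0.0000 +0.4634 -0.9024]
  T[1,:] = [+0.0000 +0.3511 -0.2291]
  T[2,:] = [+0.0000 -0.5071 +0.7476]
|roots of det(T-λI)|: 0.9437, 0.1550, 0.0000.
ρ(T) = max|λ| = 0.9437; 0.9437 < 1: convergent.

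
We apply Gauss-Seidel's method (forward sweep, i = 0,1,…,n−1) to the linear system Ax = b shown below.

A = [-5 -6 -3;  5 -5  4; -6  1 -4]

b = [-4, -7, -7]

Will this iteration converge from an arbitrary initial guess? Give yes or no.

no

Split A = D + L + U, D = diag(-5, -5, -4).
GS T = -(D+L)⁻¹U: row 0 first, T[0,1] = -(-6)/(-5) = -1.2000; later rows by forward substitution.
  T[0,:] = [+0.0000  -1.2000  -0.6000]
  T[1,:] = [+0.0000  -1.2000  +0.2000]
  T[2,:] = [+0.0000  +1.5000  +0.9500]
eigenvalue magnitudes: 1.3315, 1.0815, 0.0000.
ρ = 1.3315; 1.3315 > 1, so it fails to converge.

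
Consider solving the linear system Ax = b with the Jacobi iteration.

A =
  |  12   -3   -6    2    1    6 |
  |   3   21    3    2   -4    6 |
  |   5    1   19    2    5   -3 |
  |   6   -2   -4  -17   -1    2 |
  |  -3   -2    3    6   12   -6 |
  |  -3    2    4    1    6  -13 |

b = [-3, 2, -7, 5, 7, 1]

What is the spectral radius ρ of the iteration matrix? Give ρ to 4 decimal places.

Write A = D+L+U with D = diag(12, 21, 19, -17, 12, -13).
T_J = -D⁻¹(L+U): T[0,1] = -(-3)/(12) = +0.2500; T[0,0] = 0.
  T[0,:] = [+0.0000, +0.2500, +0.5000, -0.1667, -0.0833, -0.5000]
  T[1,:] = [-0.1429, +0.0000, -0.1429, -0.0952, +0.1905, -0.2857]
  T[2,:] = [-0.2632, -0.0526, +0.0000, -0.1053, -0.2632, +0.1579]
  T[3,:] = [+0.3529, -0.1176, -0.2353, +0.0000, -0.0588, +0.1176]
  T[4,:] = [+0.2500, +0.1667, -0.2500, -0.5000, +0.0000, +0.5000]
  T[5,:] = [-0.2308, +0.1538, +0.3077, +0.0769, +0.4615, +0.0000]
|roots of det(T-λI)|: 0.8225, 0.5636, 0.5051, 0.5051, 0.2292, 0.1071.
ρ(T) = max|λ| = 0.8225; 0.8225 < 1 ⇒ converges.

0.8225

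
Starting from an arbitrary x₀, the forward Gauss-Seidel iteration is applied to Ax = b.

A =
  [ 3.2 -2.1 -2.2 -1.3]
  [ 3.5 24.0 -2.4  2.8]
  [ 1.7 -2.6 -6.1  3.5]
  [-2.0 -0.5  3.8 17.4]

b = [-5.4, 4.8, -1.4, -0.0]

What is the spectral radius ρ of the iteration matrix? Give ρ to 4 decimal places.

Diagonal D = diag(3.2, 24, -6.1, 17.4); L, U strict lower/upper.
Gauss-Seidel: T = -(D+L)⁻¹U, row 0 first, T[0,1] = -(-2.1)/(3.2) = +0.6562; later rows by forward substitution.
  T[0,:] = [+0.0000, +0.6562, +0.6875, +0.4062]
  T[1,:] = [+0.0000, -0.0957, -0.0003, -0.1759]
  T[2,:] = [+0.0000, +0.2237, +0.1917, +0.7620]
  T[3,:] = [+0.0000, +0.0238, +0.0371, -0.1248]
|eigenvalues of T|: 0.2533, 0.1941, 0.0880, 0.0000.
ρ(T) = max|λ| = 0.2533; 0.2533 < 1, so it converges for any x₀.

0.2533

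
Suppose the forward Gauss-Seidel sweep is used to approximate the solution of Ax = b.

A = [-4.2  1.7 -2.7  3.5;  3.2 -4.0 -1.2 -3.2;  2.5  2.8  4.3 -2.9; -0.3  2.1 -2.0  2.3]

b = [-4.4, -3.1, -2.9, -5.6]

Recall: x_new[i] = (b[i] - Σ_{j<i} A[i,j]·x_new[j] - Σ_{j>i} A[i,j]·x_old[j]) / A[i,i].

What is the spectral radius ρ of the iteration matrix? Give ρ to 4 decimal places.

1.6811

Write A = D+L+U with D = diag(-4.2, -4, 4.3, 2.3).
T_GS = -(D+L)⁻¹U: row 0 first, T[0,3] = -(3.5)/(-4.2) = +0.8333; later rows by forward substitution.
  T[0,:] = [+0.0000, +0.4048, -0.6429, +0.8333]
  T[1,:] = [+0.0000, +0.3238, -0.8143, -0.1333]
  T[2,:] = [+0.0000, -0.4462, +0.9040, +0.2767]
  T[3,:] = [+0.0000, -0.6308, +1.4457, +0.4711]
moduli |λ_i(T)| = 1.6811, 0.0891, 0.0713, 0.0000.
ρ(T) = max|λ| = 1.6811; 1.6811 > 1 ⇒ diverges.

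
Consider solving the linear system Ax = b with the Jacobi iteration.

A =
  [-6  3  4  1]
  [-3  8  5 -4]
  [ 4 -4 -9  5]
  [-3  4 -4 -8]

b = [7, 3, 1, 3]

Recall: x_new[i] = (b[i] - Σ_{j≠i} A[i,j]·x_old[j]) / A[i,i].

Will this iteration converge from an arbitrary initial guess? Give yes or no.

no

Diagonal D = diag(-6, 8, -9, -8); L, U strict lower/upper.
Jacobi: T = -D⁻¹(L+U), T[2,0] = -(4)/(-9) = +0.4444; T[2,2] = 0.
  T[0,:] = [+0.0000 +0.5000 +0.6667 +0.1667]
  T[1,:] = [+0.3750 +0.0000 -0.6250 +0.5000]
  T[2,:] = [+0.4444 -0.4444 +0.0000 +0.5556]
  T[3,:] = [-0.3750 +0.5000 -0.5000 +0.0000]
|λ(T)| sorted: 1.1217, 0.5706, 0.5706, 0.3304.
spectral radius ρ = 1.1217; 1.1217 > 1 ⇒ diverges.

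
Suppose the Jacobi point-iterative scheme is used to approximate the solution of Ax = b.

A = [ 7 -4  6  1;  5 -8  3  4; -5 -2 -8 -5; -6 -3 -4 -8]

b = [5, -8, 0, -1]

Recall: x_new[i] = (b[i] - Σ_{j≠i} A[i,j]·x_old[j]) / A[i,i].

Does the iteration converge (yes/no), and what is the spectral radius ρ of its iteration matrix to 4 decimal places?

A = D + L + U where D = diag(7, -8, -8, -8).
Jacobi: T = -D⁻¹(L+U), T[0,1] = -(-4)/(7) = +0.5714; T[0,0] = 0.
  T[0,:] = [+0.0000 +0.5714 -0.8571 -0.1429]
  T[1,:] = [+0.6250 +0.0000 +0.3750 +0.5000]
  T[2,:] = [-0.6250 -0.2500 +0.0000 -0.6250]
  T[3,:] = [-0.7500 -0.3750 -0.5000 +0.0000]
moduli |λ_i(T)| = 1.1851, 0.6831, 0.6831, 0.0742.
ρ(T) = max|λ| = 1.1851; 1.1851 > 1 ⇒ diverges.

no, ρ = 1.1851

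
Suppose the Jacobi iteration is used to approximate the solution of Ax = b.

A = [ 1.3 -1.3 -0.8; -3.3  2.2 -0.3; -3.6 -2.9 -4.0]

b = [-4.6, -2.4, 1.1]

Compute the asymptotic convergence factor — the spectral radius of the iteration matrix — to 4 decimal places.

Let D = diag(1.3, 2.2, -4); L, U the strict triangles.
Jacobi: T = -D⁻¹(L+U), T[0,1] = -(-1.3)/(1.3) = +1.0000; T[0,0] = 0.
  T[0,:] = [+0.0000  +1.0000  +0.6154]
  T[1,:] = [+1.5000  +0.0000  +0.1364]
  T[2,:] = [-0.9000  -0.7250  +0.0000]
|λ(T)| sorted: 1.2227, 0.8048, 0.8048.
ρ(T) = max|λ| = 1.2227; 1.2227 > 1, so it fails to converge.

1.2227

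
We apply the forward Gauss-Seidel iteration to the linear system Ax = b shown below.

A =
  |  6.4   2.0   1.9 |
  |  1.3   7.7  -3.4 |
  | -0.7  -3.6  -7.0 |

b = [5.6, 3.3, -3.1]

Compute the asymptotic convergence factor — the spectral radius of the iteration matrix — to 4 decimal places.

0.2303

A = D + L + U where D = diag(6.4, 7.7, -7).
Gauss-Seidel: T = -(D+L)⁻¹U, row 0 first, T[0,2] = -(1.9)/(6.4) = -0.2969; later rows by forward substitution.
  T[0,:] = [+0.0000, -0.3125, -0.2969]
  T[1,:] = [+0.0000, +0.0528, +0.4917]
  T[2,:] = [+0.0000, +0.0041, -0.2232]
moduli |λ_i(T)| = 0.2303, 0.0599, 0.0000.
ρ = 0.2303; 0.2303 < 1, so it converges for any x₀.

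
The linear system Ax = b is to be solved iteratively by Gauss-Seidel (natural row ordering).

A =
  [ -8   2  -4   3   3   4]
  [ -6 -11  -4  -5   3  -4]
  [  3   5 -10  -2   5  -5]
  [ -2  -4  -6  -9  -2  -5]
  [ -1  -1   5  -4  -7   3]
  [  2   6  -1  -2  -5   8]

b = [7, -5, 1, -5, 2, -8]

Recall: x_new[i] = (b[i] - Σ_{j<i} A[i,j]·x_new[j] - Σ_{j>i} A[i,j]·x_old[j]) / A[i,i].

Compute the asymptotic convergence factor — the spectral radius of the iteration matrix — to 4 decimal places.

1.1472

Split A = D + L + U, D = diag(-8, -11, -10, -9, -7, 8).
T_GS = -(D+L)⁻¹U: row 0 first, T[0,5] = -(4)/(-8) = +0.5000; later rows by forward substitution.
  T[0,:] = [+0.0000 +0.2500 -0.5000 +0.3750 +0.3750 +0.5000]
  T[1,:] = [+0.0000 -0.1364 -0.0909 -0.6591 +0.0682 -0.6364]
  T[2,:] = [+0.0000 +0.0068 -0.1955 -0.4170 +0.6466 -0.6682]
  T[3,:] = [+0.0000 +0.0005 +0.2818 +0.4876 -0.7669 +0.0616]
  T[4,:] = [+0.0000 -0.0117 -0.2162 -0.5359 +0.8368 -0.0644]
  T[5,:] = [+0.0000 +0.0335 +0.1041 +0.1354 +0.2672 +0.2439]
eigenvalue magnitudes: 1.1472, 0.3700, 0.3700, 0.1832, 0.0150, 0.0000.
spectral radius ρ = 1.1472; 1.1472 > 1 ⇒ diverges.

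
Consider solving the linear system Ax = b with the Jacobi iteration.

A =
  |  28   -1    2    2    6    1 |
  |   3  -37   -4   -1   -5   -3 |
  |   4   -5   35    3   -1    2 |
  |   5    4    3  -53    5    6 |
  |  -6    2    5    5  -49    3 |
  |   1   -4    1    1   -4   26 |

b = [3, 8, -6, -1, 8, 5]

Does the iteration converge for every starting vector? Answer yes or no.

yes

Write A = D+L+U with D = diag(28, -37, 35, -53, -49, 26).
Jacobi T = -D⁻¹(L+U): T[5,2] = -(1)/(26) = -0.0385; T[5,5] = 0.
  T[0,:] = [+0.0000, +0.0357, -0.0714, -0.0714, -0.2143, -0.0357]
  T[1,:] = [+0.0811, +0.0000, -0.1081, -0.0270, -0.1351, -0.0811]
  T[2,:] = [-0.1143, +0.1429, +0.0000, -0.0857, +0.0286, -0.0571]
  T[3,:] = [+0.0943, +0.0755, +0.0566, +0.0000, +0.0943, +0.1132]
  T[4,:] = [-0.1224, +0.0408, +0.1020, +0.1020, +0.0000, +0.0612]
  T[5,:] = [-0.0385, +0.1538, -0.0385, -0.0385, +0.1538, +0.0000]
|eigenvalues of T|: 0.1931, 0.1589, 0.1589, 0.1582, 0.1582, 0.0541.
ρ = 0.1931; 0.1931 < 1: convergent.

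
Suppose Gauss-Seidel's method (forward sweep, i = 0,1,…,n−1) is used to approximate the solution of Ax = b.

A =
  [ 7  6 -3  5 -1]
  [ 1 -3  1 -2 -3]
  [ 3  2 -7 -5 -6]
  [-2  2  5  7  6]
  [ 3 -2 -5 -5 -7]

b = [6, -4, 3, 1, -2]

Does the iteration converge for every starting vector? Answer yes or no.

A = D + L + U where D = diag(7, -3, -7, 7, -7).
GS T = -(D+L)⁻¹U: row 0 first, T[0,2] = -(-3)/(7) = +0.4286; later rows by forward substitution.
  T[0,:] = [+0.0000  -0.8571  +0.4286  -0.7143  +0.1429]
  T[1,:] = [+0.0000  -0.2857  +0.4762  -0.9048  -0.9524]
  T[2,:] = [+0.0000  -0.4490  +0.3197  -1.2789  -1.0680]
  T[3,:] = [+0.0000  +0.1574  -0.2420  +0.9679  +0.2187]
  T[4,:] = [+0.0000  -0.0775  -0.0079  +0.1745  +0.9400]
eigenvalue magnitudes: 1.2899, 0.7859, 0.2719, 0.2719, 0.0000.
spectral radius ρ = 1.2899; 1.2899 > 1 ⇒ diverges.

no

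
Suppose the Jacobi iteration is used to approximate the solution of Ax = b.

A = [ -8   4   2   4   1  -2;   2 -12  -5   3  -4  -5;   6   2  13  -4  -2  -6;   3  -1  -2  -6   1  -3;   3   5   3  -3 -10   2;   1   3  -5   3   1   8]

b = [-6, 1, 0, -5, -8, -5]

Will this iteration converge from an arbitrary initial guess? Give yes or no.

Let D = diag(-8, -12, 13, -6, -10, 8); L, U the strict triangles.
Jacobi: T = -D⁻¹(L+U), T[0,1] = -(4)/(-8) = +0.5000; T[0,0] = 0.
  T[0,:] = [+0.0000  +0.5000  +0.2500  +0.5000  +0.1250  -0.2500]
  T[1,:] = [+0.1667  +0.0000  -0.4167  +0.2500  -0.3333  -0.4167]
  T[2,:] = [-0.4615  -0.1538  +0.0000  +0.3077  +0.1538  +0.4615]
  T[3,:] = [+0.5000  -0.1667  -0.3333  +0.0000  +0.1667  -0.5000]
  T[4,:] = [+0.3000  +0.5000  +0.3000  -0.3000  +0.0000  +0.2000]
  T[5,:] = [-0.1250  -0.3750  +0.6250  -0.3750  -0.1250  +0.0000]
|eigenvalues of T|: 1.1517, 0.5730, 0.5730, 0.5373, 0.5373, 0.2197.
ρ(T) = max|λ| = 1.1517; 1.1517 > 1: divergent.

no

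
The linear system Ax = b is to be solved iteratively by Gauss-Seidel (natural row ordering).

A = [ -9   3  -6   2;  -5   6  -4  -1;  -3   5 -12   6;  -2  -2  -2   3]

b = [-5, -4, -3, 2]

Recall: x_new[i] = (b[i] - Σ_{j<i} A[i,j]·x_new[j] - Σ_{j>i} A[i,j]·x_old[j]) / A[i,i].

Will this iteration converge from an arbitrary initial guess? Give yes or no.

Split A = D + L + U, D = diag(-9, 6, -12, 3).
GS T = -(D+L)⁻¹U: row 0 first, T[0,1] = -(3)/(-9) = +0.3333; later rows by forward substitution.
  T[0,:] = [+0.0000 +0.3333 -0.6667 +0.2222]
  T[1,:] = [+0.0000 +0.2778 +0.1111 +0.3519]
  T[2,:] = [+0.0000 +0.0324 +0.2130 +0.5910]
  T[3,:] = [+0.0000 +0.4290 -0.2284 +0.7767]
|λ(T)| sorted: 0.8874, 0.2889, 0.2889, 0.0000.
ρ(T) = max|λ| = 0.8874; 0.8874 < 1 ⇒ converges.

yes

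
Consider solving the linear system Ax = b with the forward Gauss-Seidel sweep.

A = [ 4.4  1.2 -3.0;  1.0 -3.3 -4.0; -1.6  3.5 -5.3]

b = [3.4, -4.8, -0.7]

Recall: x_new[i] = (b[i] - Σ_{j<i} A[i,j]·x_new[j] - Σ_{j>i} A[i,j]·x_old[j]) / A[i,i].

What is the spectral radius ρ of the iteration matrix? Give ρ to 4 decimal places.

Split A = D + L + U, D = diag(4.4, -3.3, -5.3).
T_GS = -(D+L)⁻¹U: row 0 first, T[0,1] = -(1.2)/(4.4) = -0.2727; later rows by forward substitution.
  T[0,:] = [+0.0000, -0.2727, +0.6818]
  T[1,:] = [+0.0000, -0.0826, -1.0055]
  T[2,:] = [+0.0000, +0.0278, -0.8698]
|eigenvalues of T|: 0.8326, 0.1199, 0.0000.
ρ = 0.8326; 0.8326 < 1: convergent.

0.8326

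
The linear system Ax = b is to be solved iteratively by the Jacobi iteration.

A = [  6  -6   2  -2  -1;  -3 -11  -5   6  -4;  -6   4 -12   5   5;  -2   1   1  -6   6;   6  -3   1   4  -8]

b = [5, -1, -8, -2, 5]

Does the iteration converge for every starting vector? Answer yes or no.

Diagonal D = diag(6, -11, -12, -6, -8); L, U strict lower/upper.
T_J = -D⁻¹(L+U): T[0,4] = -(-1)/(6) = +0.1667; T[0,0] = 0.
  T[0,:] = [+0.0000, +1.0000, -0.3333, +0.3333, +0.1667]
  T[1,:] = [-0.2727, +0.0000, -0.4545, +0.5455, -0.3636]
  T[2,:] = [-0.5000, +0.3333, +0.0000, +0.4167, +0.4167]
  T[3,:] = [-0.3333, +0.1667, +0.1667, +0.0000, +1.0000]
  T[4,:] = [+0.7500, -0.3750, +0.1250, +0.5000, +0.0000]
|λ(T)| sorted: 1.1288, 0.8824, 0.7106, 0.7106, 0.3848.
spectral radius ρ = 1.1288; 1.1288 > 1, so it fails to converge.

no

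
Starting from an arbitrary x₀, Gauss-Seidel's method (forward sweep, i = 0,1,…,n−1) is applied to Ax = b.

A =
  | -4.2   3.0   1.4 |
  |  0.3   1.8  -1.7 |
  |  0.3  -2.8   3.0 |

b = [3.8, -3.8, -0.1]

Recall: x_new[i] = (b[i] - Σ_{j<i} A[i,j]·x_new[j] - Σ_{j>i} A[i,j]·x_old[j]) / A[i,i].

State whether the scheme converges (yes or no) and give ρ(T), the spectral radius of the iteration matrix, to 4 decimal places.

Split A = D + L + U, D = diag(-4.2, 1.8, 3).
GS T = -(D+L)⁻¹U: row 0 first, T[0,2] = -(1.4)/(-4.2) = +0.3333; later rows by forward substitution.
  T[0,:] = [+0.0000  +0.7143  +0.3333]
  T[1,:] = [+0.0000  -0.1190  +0.8889]
  T[2,:] = [+0.0000  -0.1825  +0.7963]
|roots of det(T-λI)|: 0.5559, 0.1214, 0.0000.
ρ = 0.5559; 0.5559 < 1 ⇒ converges.

yes, ρ = 0.5559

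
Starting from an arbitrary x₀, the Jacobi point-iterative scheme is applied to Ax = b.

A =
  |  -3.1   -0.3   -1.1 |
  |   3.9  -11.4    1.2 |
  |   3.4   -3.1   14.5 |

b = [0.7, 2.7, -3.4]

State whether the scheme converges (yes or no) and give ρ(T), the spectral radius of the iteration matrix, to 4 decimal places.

Split A = D + L + U, D = diag(-3.1, -11.4, 14.5).
Jacobi T = -D⁻¹(L+U): T[0,1] = -(-0.3)/(-3.1) = -0.0968; T[0,0] = 0.
  T[0,:] = [+0.0000, -0.0968, -0.3548]
  T[1,:] = [+0.3421, +0.0000, +0.1053]
  T[2,:] = [-0.2345, +0.2138, +0.0000]
|eigenvalues of T|: 0.3693, 0.2526, 0.2526.
spectral radius ρ = 0.3693; 0.3693 < 1, so it converges for any x₀.

yes, ρ = 0.3693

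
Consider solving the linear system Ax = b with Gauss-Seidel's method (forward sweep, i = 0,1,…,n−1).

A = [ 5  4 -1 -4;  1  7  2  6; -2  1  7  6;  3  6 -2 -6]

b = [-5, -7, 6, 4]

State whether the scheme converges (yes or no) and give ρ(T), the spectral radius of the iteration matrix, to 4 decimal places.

Write A = D+L+U with D = diag(5, 7, 7, -6).
Gauss-Seidel: T = -(D+L)⁻¹U, row 0 first, T[0,1] = -(4)/(5) = -0.8000; later rows by forward substitution.
  T[0,:] = [+0.0000, -0.8000, +0.2000, +0.8000]
  T[1,:] = [+0.0000, +0.1143, -0.3143, -0.9714]
  T[2,:] = [+0.0000, -0.2449, +0.1020, -0.4898]
  T[3,:] = [+0.0000, -0.2041, -0.2483, -0.4082]
|λ(T)| sorted: 0.8677, 0.3737, 0.3021, 0.0000.
spectral radius ρ = 0.8677; 0.8677 < 1: convergent.

yes, ρ = 0.8677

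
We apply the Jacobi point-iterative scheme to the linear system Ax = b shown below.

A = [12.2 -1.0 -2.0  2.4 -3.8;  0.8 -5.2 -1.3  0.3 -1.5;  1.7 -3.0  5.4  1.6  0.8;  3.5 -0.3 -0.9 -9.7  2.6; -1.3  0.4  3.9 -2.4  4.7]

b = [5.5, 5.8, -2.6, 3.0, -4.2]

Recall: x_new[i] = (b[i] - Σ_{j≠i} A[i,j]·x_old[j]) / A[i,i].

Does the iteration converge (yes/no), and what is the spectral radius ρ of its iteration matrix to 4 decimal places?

Diagonal D = diag(12.2, -5.2, 5.4, -9.7, 4.7); L, U strict lower/upper.
Jacobi: T = -D⁻¹(L+U), T[4,1] = -(0.4)/(4.7) = -0.0851; T[4,4] = 0.
  T[0,:] = [+0.0000 +0.0820 +0.1639 -0.1967 +0.3115]
  T[1,:] = [+0.1538 +0.0000 -0.2500 +0.0577 -0.2885]
  T[2,:] = [-0.3148 +0.5556 +0.0000 -0.2963 -0.1481]
  T[3,:] = [+0.3608 -0.0309 -0.0928 +0.0000 +0.2680]
  T[4,:] = [+0.2766 -0.0851 -0.8298 +0.5106 +0.0000]
|λ(T)| sorted: 0.7596, 0.6325, 0.6325, 0.1218, 0.1218.
ρ(T) = max|λ| = 0.7596; 0.7596 < 1 ⇒ converges.

yes, ρ = 0.7596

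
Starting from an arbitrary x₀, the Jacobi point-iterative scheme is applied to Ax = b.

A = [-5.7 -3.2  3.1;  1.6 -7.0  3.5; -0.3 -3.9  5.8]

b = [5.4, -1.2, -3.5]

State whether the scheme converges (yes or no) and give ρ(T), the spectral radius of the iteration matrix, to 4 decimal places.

Write A = D+L+U with D = diag(-5.7, -7, 5.8).
Jacobi: T = -D⁻¹(L+U), T[0,1] = -(-3.2)/(-5.7) = -0.5614; T[0,0] = 0.
  T[0,:] = [+0.0000  -0.5614  +0.5439]
  T[1,:] = [+0.2286  +0.0000  +0.5000]
  T[2,:] = [+0.0517  +0.6724  +0.0000]
|eigenvalues of T|: 0.5936, 0.3411, 0.3411.
ρ = 0.5936; 0.5936 < 1, so it converges for any x₀.

yes, ρ = 0.5936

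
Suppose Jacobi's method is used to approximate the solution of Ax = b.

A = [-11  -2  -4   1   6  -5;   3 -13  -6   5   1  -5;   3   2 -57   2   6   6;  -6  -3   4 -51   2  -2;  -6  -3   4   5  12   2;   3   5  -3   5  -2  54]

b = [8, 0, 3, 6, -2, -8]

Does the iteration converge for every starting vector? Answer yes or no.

Write A = D+L+U with D = diag(-11, -13, -57, -51, 12, 54).
Jacobi T = -D⁻¹(L+U): T[5,2] = -(-3)/(54) = +0.0556; T[5,5] = 0.
  T[0,:] = [+0.0000 -0.1818 -0.3636 +0.0909 +0.5455 -0.4545]
  T[1,:] = [+0.2308 +0.0000 -0.4615 +0.3846 +0.0769 -0.3846]
  T[2,:] = [+0.0526 +0.0351 +0.0000 +0.0351 +0.1053 +0.1053]
  T[3,:] = [-0.1176 -0.0588 +0.0784 +0.0000 +0.0392 -0.0392]
  T[4,:] = [+0.5000 +0.2500 -0.3333 -0.4167 +0.0000 -0.1667]
  T[5,:] = [-0.0556 -0.0926 +0.0556 -0.0926 +0.0370 +0.0000]
|λ(T)| sorted: 0.4026, 0.3419, 0.3419, 0.2712, 0.1112, 0.0513.
spectral radius ρ = 0.4026; 0.4026 < 1 ⇒ converges.

yes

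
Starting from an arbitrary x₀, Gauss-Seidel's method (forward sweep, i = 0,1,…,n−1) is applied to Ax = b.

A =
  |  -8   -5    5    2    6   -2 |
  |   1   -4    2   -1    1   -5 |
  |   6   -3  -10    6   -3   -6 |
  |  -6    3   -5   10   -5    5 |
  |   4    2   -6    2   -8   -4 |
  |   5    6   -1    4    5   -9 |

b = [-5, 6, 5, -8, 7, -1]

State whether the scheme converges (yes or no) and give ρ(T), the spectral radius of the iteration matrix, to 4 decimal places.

no, ρ = 1.1631

A = D + L + U where D = diag(-8, -4, -10, 10, -8, -9).
T_GS = -(D+L)⁻¹U: row 0 first, T[0,4] = -(6)/(-8) = +0.7500; later rows by forward substitution.
  T[0,:] = [+0.0000 -0.6250 +0.6250 +0.2500 +0.7500 -0.2500]
  T[1,:] = [+0.0000 -0.1563 +0.6563 -0.1875 +0.4375 -1.3125]
  T[2,:] = [+0.0000 -0.3281 +0.1781 +0.8063 +0.0187 -0.3563]
  T[3,:] = [+0.0000 -0.4922 +0.2672 +0.6094 +0.8281 -0.4344]
  T[4,:] = [+0.0000 -0.2285 +0.4098 -0.3742 +0.6773 -0.7945]
  T[5,:] = [+0.0000 -0.7606 +1.1113 -0.0128 +1.4506 -1.6088]
|eigenvalues of T|: 1.1631, 0.6280, 0.6280, 0.3358, 0.1690, 0.0000.
ρ = 1.1631; 1.1631 > 1: divergent.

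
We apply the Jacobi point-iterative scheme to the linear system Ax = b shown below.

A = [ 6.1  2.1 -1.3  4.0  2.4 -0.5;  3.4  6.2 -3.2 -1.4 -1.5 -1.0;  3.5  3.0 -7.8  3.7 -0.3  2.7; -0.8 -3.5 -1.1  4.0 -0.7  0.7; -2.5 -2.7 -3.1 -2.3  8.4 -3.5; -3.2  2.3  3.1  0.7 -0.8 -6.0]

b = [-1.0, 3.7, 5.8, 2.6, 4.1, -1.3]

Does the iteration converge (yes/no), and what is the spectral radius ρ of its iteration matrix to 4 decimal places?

Let D = diag(6.1, 6.2, -7.8, 4, 8.4, -6); L, U the strict triangles.
Jacobi T = -D⁻¹(L+U): T[0,5] = -(-0.5)/(6.1) = +0.0820; T[0,0] = 0.
  T[0,:] = [+0.0000, -0.3443, +0.2131, -0.6557, -0.3934, +0.0820]
  T[1,:] = [-0.5484, +0.0000, +0.5161, +0.2258, +0.2419, +0.1613]
  T[2,:] = [+0.4487, +0.3846, +0.0000, +0.4744, -0.0385, +0.3462]
  T[3,:] = [+0.2000, +0.8750, +0.2750, +0.0000, +0.1750, -0.1750]
  T[4,:] = [+0.2976, +0.3214, +0.3690, +0.2738, +0.0000, +0.4167]
  T[5,:] = [-0.5333, +0.3833, +0.5167, +0.1167, -0.1333, +0.0000]
moduli |λ_i(T)| = 1.1882, 0.7324, 0.7324, 0.4643, 0.4643, 0.0336.
ρ(T) = max|λ| = 1.1882; 1.1882 > 1, so it fails to converge.

no, ρ = 1.1882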